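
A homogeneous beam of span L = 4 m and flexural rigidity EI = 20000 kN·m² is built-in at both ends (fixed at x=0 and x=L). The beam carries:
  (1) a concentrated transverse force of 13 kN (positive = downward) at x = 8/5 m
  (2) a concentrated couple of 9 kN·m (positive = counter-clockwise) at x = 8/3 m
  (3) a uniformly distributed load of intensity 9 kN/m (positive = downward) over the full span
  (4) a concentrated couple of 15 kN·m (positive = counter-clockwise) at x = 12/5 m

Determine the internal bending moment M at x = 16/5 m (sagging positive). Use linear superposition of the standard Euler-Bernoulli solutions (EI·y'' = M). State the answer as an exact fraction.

Load 1 — point force P=13 kN at a=8/5 m (b=L-a=12/5):
  M_1 = Pa²(a+3b)(L-x)/L³ - Pa²b/L²  [x>a] = 13·(8/5)²·((8/5)+3·(12/5))·(4-(16/5))/4³ - 13·(8/5)²·(12/5)/4² = -832/625 kN·m
Load 2 — applied couple M₀=9 kN·m at a=8/3 m (b=L-a=4/3):
  M_2 = R_Ax - M_A - M₀  [x>a] with R_A=3, M_A=3 = 3·(16/5) - 3 - 9 = -12/5 kN·m
Load 3 — uniform load w=9 kN/m over full span:
  M_3 = wLx/2 - wL²/12 - wx²/2 = 9·4·(16/5)/2 - 9·4²/12 - 9·(16/5)²/2 = -12/25 kN·m
Load 4 — applied couple M₀=15 kN·m at a=12/5 m (b=L-a=8/5):
  M_4 = R_Ax - M_A - M₀  [x>a] with R_A=27/5, M_A=24/5 = (27/5)·(16/5) - (24/5) - 15 = -63/25 kN·m
Superposition: M = Σ M_i = -4207/625 kN·m ≈ -6.731200 kN·m

M(16/5) = -4207/625 kN·m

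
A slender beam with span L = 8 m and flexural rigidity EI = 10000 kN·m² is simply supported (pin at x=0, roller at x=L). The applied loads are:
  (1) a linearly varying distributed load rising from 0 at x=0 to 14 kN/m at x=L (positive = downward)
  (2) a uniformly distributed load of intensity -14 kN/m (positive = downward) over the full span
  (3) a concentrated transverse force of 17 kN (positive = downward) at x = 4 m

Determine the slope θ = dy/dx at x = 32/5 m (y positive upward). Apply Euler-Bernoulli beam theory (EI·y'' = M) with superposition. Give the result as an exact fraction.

θ(32/5) = -82747/14062500 rad

Load 1 — triangular load w₀=14 kN/m (0→w₀ over full span):
  θ_1 = -w₀(7L⁴-30L²x²+15x⁴)/(360LEI) = -14·(7·8⁴-30·8²·(32/5)²+15·(32/5)⁴)/(360·8·10000) = 42392/3515625 rad
Load 2 — uniform load w=-14 kN/m over full span:
  θ_2 = -w(L³-6Lx²+4x³)/(24EI) = -(-14)·(8³-6·8·(32/5)²+4·(32/5)³)/(24·10000) = -1848/78125 rad
Load 3 — point force P=17 kN at a=4 m (b=L-a=4):
  θ_3 = -Pa(2L²-6Lx+3x²+a²)/(6LEI)  [x>a] = -17·4·(2·8²-6·8·(32/5)+3·(32/5)²+4²)/(6·8·10000) = 357/62500 rad
Superposition: θ = Σ θ_i = -82747/14062500 rad ≈ -0.005884 rad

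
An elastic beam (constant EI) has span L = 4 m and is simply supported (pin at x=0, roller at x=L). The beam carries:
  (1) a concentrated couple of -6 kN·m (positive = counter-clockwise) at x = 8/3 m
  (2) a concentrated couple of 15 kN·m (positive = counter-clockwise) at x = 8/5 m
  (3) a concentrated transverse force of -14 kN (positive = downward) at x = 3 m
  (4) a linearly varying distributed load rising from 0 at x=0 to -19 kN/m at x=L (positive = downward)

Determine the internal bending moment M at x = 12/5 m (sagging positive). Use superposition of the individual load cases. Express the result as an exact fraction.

Load 1 — applied couple M₀=-6 kN·m at a=8/3 m (b=L-a=4/3):
  M_1 = M₀x/L  [x≤a] = (-6)·(12/5)/4 = -18/5 kN·m
Load 2 — applied couple M₀=15 kN·m at a=8/5 m (b=L-a=12/5):
  M_2 = M₀x/L - M₀  [x>a] = 15·(12/5)/4 - 15 = -6 kN·m
Load 3 — point force P=-14 kN at a=3 m (b=L-a=1):
  M_3 = Pbx/L  [x≤a] = (-14)·1·(12/5)/4 = -42/5 kN·m
Load 4 — triangular load w₀=-19 kN/m (0→w₀ over full span):
  M_4 = w₀Lx/6 - w₀x³/(6L) = (-19)·4·(12/5)/6 - (-19)·(12/5)³/(6·4) = -2432/125 kN·m
Superposition: M = Σ M_i = -4682/125 kN·m ≈ -37.456000 kN·m

M(12/5) = -4682/125 kN·m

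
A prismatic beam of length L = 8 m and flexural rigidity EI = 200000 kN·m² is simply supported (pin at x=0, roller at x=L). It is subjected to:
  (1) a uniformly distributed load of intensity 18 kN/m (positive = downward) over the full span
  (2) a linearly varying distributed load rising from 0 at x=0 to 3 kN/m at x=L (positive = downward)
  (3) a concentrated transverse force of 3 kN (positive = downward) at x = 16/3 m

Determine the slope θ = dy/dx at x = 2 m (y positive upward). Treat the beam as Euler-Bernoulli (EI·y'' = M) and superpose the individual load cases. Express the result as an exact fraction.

Load 1 — uniform load w=18 kN/m over full span:
  θ_1 = -w(L³-6Lx²+4x³)/(24EI) = -18·(8³-6·8·2²+4·2³)/(24·200000) = -33/25000 rad
Load 2 — triangular load w₀=3 kN/m (0→w₀ over full span):
  θ_2 = -w₀(7L⁴-30L²x²+15x⁴)/(360LEI) = -3·(7·8⁴-30·8²·2²+15·2⁴)/(360·8·200000) = -1327/12000000 rad
Load 3 — point force P=3 kN at a=16/3 m (b=L-a=8/3):
  θ_3 = -Pb(L²-b²-3x²)/(6LEI)  [x≤a] = -3·(8/3)·(8²-(8/3)²-3·2²)/(6·8·200000) = -101/2700000 rad
Superposition: θ = Σ θ_i = -158543/108000000 rad ≈ -0.001468 rad

θ(2) = -158543/108000000 rad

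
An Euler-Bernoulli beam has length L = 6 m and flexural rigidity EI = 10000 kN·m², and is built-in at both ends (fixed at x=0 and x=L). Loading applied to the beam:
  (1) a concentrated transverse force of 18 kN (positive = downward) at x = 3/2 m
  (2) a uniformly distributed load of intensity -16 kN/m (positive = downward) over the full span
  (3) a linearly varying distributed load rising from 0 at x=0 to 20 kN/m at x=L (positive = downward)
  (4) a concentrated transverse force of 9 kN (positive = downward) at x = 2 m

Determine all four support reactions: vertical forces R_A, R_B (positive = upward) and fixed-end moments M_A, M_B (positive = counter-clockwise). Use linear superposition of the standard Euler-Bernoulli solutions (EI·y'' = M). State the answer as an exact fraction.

Load 1 — point force P=18 kN at a=3/2 m (b=L-a=9/2):
  R_A = Pb²(3a+b)/L³ = 18·(9/2)²·(3·(3/2)+(9/2))/6³ = 243/16 kN
  M_A = Pab²/L² = 18·(3/2)·(9/2)²/6² = 243/16 kN·m
  R_B = Pa²(a+3b)/L³ = 18·(3/2)²·((3/2)+3·(9/2))/6³ = 45/16 kN
  M_B = -Pa²b/L² = -18·(3/2)²·(9/2)/6² = -81/16 kN·m
Load 2 — uniform load w=-16 kN/m over full span:
  R_A = wL/2 = (-16)·6/2 = -48 kN
  M_A = wL²/12 = (-16)·6²/12 = -48 kN·m
  R_B = wL/2 = (-16)·6/2 = -48 kN
  M_B = -wL²/12 = -(-16)·6²/12 = 48 kN·m
Load 3 — triangular load w₀=20 kN/m (0→w₀ over full span):
  R_A = 3w₀L/20 = 3·20·6/20 = 18 kN
  M_A = w₀L²/30 = 20·6²/30 = 24 kN·m
  R_B = 7w₀L/20 = 7·20·6/20 = 42 kN
  M_B = -w₀L²/20 = -20·6²/20 = -36 kN·m
Load 4 — point force P=9 kN at a=2 m (b=L-a=4):
  R_A = Pb²(3a+b)/L³ = 9·4²·(3·2+4)/6³ = 20/3 kN
  M_A = Pab²/L² = 9·2·4²/6² = 8 kN·m
  R_B = Pa²(a+3b)/L³ = 9·2²·(2+3·4)/6³ = 7/3 kN
  M_B = -Pa²b/L² = -9·2²·4/6² = -4 kN·m
Superposition: R_A = -391/48 kN, M_A = -13/16 kN·m, R_B = -41/48 kN, M_B = 47/16 kN·m

R_A = -391/48 kN, M_A = -13/16 kN·m, R_B = -41/48 kN, M_B = 47/16 kN·m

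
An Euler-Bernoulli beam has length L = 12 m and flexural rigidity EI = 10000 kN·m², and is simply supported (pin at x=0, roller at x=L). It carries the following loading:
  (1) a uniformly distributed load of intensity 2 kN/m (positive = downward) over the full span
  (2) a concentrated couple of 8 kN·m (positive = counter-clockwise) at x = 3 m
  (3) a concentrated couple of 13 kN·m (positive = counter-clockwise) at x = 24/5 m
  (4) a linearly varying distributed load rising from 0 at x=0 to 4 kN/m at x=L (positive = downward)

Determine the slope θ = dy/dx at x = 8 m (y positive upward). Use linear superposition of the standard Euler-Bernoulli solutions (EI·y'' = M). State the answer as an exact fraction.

Load 1 — uniform load w=2 kN/m over full span:
  θ_1 = -w(L³-6Lx²+4x³)/(24EI) = -2·(12³-6·12·8²+4·8³)/(24·10000) = 13/1875 rad
Load 2 — applied couple M₀=8 kN·m at a=3 m (b=L-a=9):
  θ_2 = (M₀x²/(2L)-M₀(x-a)+C₁)/EI  [x>a] with C₁=M₀(3b²-L²)/(6L)=11 = (8·8²/(2·12)-8·(8-3)+11)/10000 = -23/30000 rad
Load 3 — applied couple M₀=13 kN·m at a=24/5 m (b=L-a=36/5):
  θ_3 = (M₀x²/(2L)-M₀(x-a)+C₁)/EI  [x>a] with C₁=M₀(3b²-L²)/(6L)=52/25 = (13·8²/(2·12)-13·(8-(24/5))+(52/25))/10000 = -91/187500 rad
Load 4 — triangular load w₀=4 kN/m (0→w₀ over full span):
  θ_4 = -w₀(7L⁴-30L²x²+15x⁴)/(360LEI) = -4·(7·12⁴-30·12²·8²+15·8⁴)/(360·12·10000) = 182/28125 rad
Superposition: θ = Σ θ_i = 27343/2250000 rad ≈ 0.012152 rad

θ(8) = 27343/2250000 rad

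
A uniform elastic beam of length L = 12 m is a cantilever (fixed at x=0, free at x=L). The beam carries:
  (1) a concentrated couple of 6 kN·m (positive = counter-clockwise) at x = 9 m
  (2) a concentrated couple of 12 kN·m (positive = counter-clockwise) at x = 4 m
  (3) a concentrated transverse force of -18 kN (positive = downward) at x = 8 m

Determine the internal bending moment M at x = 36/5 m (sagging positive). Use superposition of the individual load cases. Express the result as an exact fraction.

Load 1 — applied couple M₀=6 kN·m at a=9 m (b=L-a=3):
  M_1 = M₀  [x≤a] = 6 = 6 kN·m
Load 2 — applied couple M₀=12 kN·m at a=4 m (b=L-a=8):
  M_2 = 0  [x>a] = 0 kN·m
Load 3 — point force P=-18 kN at a=8 m (b=L-a=4):
  M_3 = -P(a-x)  [x≤a] = -(-18)·(8-(36/5)) = 72/5 kN·m
Superposition: M = Σ M_i = 102/5 kN·m ≈ 20.400000 kN·m

M(36/5) = 102/5 kN·m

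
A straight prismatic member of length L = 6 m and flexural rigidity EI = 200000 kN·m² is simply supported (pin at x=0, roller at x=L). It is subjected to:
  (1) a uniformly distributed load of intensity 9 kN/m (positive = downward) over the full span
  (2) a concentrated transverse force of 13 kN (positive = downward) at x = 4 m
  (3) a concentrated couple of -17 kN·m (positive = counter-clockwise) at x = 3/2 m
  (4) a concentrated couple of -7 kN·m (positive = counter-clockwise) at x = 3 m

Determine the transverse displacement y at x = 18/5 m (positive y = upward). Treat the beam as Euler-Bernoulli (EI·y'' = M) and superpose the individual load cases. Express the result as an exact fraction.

Load 1 — uniform load w=9 kN/m over full span:
  y_1 = -wx(L³-2Lx²+x³)/(24EI) = -9·(18/5)·(6³-2·6·(18/5)²+(18/5)³)/(24·200000) = -22599/31250000 m
Load 2 — point force P=13 kN at a=4 m (b=L-a=2):
  y_2 = -Pbx(L²-b²-x²)/(6LEI)  [x≤a] = -13·2·(18/5)·(6²-2²-(18/5)²)/(6·6·200000) = -1547/6250000 m
Load 3 — applied couple M₀=-17 kN·m at a=3/2 m (b=L-a=9/2):
  y_3 = (M₀x³/(6L)-M₀(x-a)²/2+C₁x)/EI  [x>a] with C₁=M₀(3b²-L²)/(6L)=-187/16 = ((-17)·(18/5)³/(6·6)-(-17)·((18/5)-(3/2))²/2+(-187/16)·(18/5))/200000 = -13311/100000000 m
Load 4 — applied couple M₀=-7 kN·m at a=3 m (b=L-a=3):
  y_4 = (M₀x³/(6L)-M₀(x-a)²/2+C₁x)/EI  [x>a] with C₁=M₀(3b²-L²)/(6L)=7/4 = ((-7)·(18/5)³/(6·6)-(-7)·((18/5)-3)²/2+(7/4)·(18/5))/200000 = -189/25000000 m
Superposition: y = Σ y_i = -555679/500000000 m ≈ -0.001111 m

y(18/5) = -555679/500000000 m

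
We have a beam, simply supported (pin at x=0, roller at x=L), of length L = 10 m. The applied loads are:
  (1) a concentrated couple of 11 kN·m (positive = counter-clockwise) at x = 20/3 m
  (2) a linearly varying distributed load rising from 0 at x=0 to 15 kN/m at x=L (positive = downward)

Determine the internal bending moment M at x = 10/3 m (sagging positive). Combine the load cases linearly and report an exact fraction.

M(10/3) = 2099/27 kN·m

Load 1 — applied couple M₀=11 kN·m at a=20/3 m (b=L-a=10/3):
  M_1 = M₀x/L  [x≤a] = 11·(10/3)/10 = 11/3 kN·m
Load 2 — triangular load w₀=15 kN/m (0→w₀ over full span):
  M_2 = w₀Lx/6 - w₀x³/(6L) = 15·10·(10/3)/6 - 15·(10/3)³/(6·10) = 2000/27 kN·m
Superposition: M = Σ M_i = 2099/27 kN·m ≈ 77.740741 kN·m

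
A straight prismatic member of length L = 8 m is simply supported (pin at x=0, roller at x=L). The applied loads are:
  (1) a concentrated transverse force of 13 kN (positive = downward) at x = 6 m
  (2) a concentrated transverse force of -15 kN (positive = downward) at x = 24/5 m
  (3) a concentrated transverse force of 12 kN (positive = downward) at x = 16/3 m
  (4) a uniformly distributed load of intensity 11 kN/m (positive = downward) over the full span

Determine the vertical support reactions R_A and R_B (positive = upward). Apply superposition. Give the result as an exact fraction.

Load 1 — point force P=13 kN at a=6 m (b=L-a=2):
  R_A = Pb/L = 13·2/8 = 13/4 kN
  R_B = Pa/L = 13·6/8 = 39/4 kN
Load 2 — point force P=-15 kN at a=24/5 m (b=L-a=16/5):
  R_A = Pb/L = (-15)·(16/5)/8 = -6 kN
  R_B = Pa/L = (-15)·(24/5)/8 = -9 kN
Load 3 — point force P=12 kN at a=16/3 m (b=L-a=8/3):
  R_A = Pb/L = 12·(8/3)/8 = 4 kN
  R_B = Pa/L = 12·(16/3)/8 = 8 kN
Load 4 — uniform load w=11 kN/m over full span:
  R_A = wL/2 = 11·8/2 = 44 kN
  R_B = wL/2 = 11·8/2 = 44 kN
Superposition: R_A = 181/4 kN, R_B = 211/4 kN

R_A = 181/4 kN, R_B = 211/4 kN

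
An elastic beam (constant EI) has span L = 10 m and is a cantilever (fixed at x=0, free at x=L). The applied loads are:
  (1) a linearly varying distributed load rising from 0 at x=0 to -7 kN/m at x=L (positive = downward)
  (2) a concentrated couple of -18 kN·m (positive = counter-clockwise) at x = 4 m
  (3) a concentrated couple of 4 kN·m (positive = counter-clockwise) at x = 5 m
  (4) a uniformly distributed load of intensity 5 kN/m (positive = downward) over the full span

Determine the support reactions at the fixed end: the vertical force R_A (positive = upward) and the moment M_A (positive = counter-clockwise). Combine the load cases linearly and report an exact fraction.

R_A = 15 kN, M_A = 92/3 kN·m

Load 1 — triangular load w₀=-7 kN/m (0→w₀ over full span):
  R_A = w₀L/2 = (-7)·10/2 = -35 kN
  M_A = w₀L²/3 = (-7)·10²/3 = -700/3 kN·m
Load 2 — applied couple M₀=-18 kN·m at a=4 m (b=L-a=6):
  R_A = 0 kN
  M_A = -M₀ = -(-18) = 18 kN·m
Load 3 — applied couple M₀=4 kN·m at a=5 m (b=L-a=5):
  R_A = 0 kN
  M_A = -M₀ = -4 kN·m
Load 4 — uniform load w=5 kN/m over full span:
  R_A = wL = 5·10 = 50 kN
  M_A = wL²/2 = 5·10²/2 = 250 kN·m
Superposition: R_A = 15 kN, M_A = 92/3 kN·m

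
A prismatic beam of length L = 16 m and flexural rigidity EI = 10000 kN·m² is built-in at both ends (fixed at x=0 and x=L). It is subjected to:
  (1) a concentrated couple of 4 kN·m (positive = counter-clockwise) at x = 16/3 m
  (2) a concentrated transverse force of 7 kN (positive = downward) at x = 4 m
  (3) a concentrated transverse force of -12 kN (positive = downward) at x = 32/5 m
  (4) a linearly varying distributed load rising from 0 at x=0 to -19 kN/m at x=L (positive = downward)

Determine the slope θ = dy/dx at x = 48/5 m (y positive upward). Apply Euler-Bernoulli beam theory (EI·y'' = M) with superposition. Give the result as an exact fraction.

θ(48/5) = -171659/11718750 rad

Load 1 — applied couple M₀=4 kN·m at a=16/3 m (b=L-a=32/3):
  θ_1 = (R_Ax²/2 - M_Ax - M₀(x-a))/EI  [x>a] with R_A=1/3, M_A=0 = ((1/3)·(48/5)²/2 - 0·(48/5) - 4·((48/5)-(16/3)))/10000 = -8/46875 rad
Load 2 — point force P=7 kN at a=4 m (b=L-a=12):
  θ_2 = Pa²(L-x)(2bL-(3b+a)(L-x))/(2L³EI)  [x>a] = 7·4²·(16-(48/5))·(2·12·16-(3·12+4)·(16-(48/5)))/(2·16³·10000) = 7/6250 rad
Load 3 — point force P=-12 kN at a=32/5 m (b=L-a=48/5):
  θ_3 = Pa²(L-x)(2bL-(3b+a)(L-x))/(2L³EI)  [x>a] = (-12)·(32/5)²·(16-(48/5))·(2·(48/5)·16-(3·(48/5)+(32/5))·(16-(48/5)))/(2·16³·10000) = -6144/1953125 rad
Load 4 — triangular load w₀=-19 kN/m (0→w₀ over full span):
  θ_4 = -w₀(2x(L-x)(L-2x)(x+2L)+x²(L-x)²)/(120LEI) = -(-19)·(2·(48/5)·(16-(48/5))·(16-2·(48/5))·((48/5)+2·16)+(48/5)²·(16-(48/5))²)/(120·16·10000) = -4864/390625 rad
Superposition: θ = Σ θ_i = -171659/11718750 rad ≈ -0.014648 rad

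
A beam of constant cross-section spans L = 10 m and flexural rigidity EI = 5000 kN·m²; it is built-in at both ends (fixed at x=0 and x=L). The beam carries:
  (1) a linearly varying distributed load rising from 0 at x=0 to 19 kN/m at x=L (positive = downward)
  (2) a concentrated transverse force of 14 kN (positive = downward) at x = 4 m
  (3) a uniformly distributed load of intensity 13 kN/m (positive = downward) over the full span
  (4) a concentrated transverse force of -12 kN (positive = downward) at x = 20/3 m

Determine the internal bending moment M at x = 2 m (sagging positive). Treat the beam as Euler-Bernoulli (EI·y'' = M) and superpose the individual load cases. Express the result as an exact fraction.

Load 1 — triangular load w₀=19 kN/m (0→w₀ over full span):
  M_1 = 3w₀Lx/20 - w₀L²/30 - w₀x³/(6L) = 3·19·10·2/20 - 19·10²/30 - 19·2³/(6·10) = -133/15 kN·m
Load 2 — point force P=14 kN at a=4 m (b=L-a=6):
  M_2 = Pb²(3a+b)x/L³ - Pab²/L²  [x≤a] = 14·6²·(3·4+6)·2/10³ - 14·4·6²/10² = -252/125 kN·m
Load 3 — uniform load w=13 kN/m over full span:
  M_3 = wLx/2 - wL²/12 - wx²/2 = 13·10·2/2 - 13·10²/12 - 13·2²/2 = -13/3 kN·m
Load 4 — point force P=-12 kN at a=20/3 m (b=L-a=10/3):
  M_4 = Pb²(3a+b)x/L³ - Pab²/L²  [x≤a] = (-12)·(10/3)²·(3·(20/3)+(10/3))·2/10³ - (-12)·(20/3)·(10/3)²/10² = 8/3 kN·m
Superposition: M = Σ M_i = -4706/375 kN·m ≈ -12.549333 kN·m

M(2) = -4706/375 kN·m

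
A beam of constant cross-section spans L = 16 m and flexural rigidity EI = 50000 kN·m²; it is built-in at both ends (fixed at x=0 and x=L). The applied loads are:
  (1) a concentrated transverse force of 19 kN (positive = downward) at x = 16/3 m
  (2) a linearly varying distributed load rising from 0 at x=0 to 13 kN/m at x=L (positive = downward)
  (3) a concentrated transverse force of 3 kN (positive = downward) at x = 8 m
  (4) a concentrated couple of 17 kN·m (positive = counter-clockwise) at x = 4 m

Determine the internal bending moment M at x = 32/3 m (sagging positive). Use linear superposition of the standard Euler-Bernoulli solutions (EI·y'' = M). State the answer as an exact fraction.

Load 1 — point force P=19 kN at a=16/3 m (b=L-a=32/3):
  M_1 = Pa²(a+3b)(L-x)/L³ - Pa²b/L²  [x>a] = 19·(16/3)²·((16/3)+3·(32/3))·(16-(32/3))/16³ - 19·(16/3)²·(32/3)/16² = 304/81 kN·m
Load 2 — triangular load w₀=13 kN/m (0→w₀ over full span):
  M_2 = 3w₀Lx/20 - w₀L²/30 - w₀x³/(6L) = 3·13·16·(32/3)/20 - 13·16²/30 - 13·(32/3)³/(6·16) = 23296/405 kN·m
Load 3 — point force P=3 kN at a=8 m (b=L-a=8):
  M_3 = Pa²(a+3b)(L-x)/L³ - Pa²b/L²  [x>a] = 3·8²·(8+3·8)·(16-(32/3))/16³ - 3·8²·8/16² = 2 kN·m
Load 4 — applied couple M₀=17 kN·m at a=4 m (b=L-a=12):
  M_4 = R_Ax - M_A - M₀  [x>a] with R_A=153/128, M_A=-51/16 = (153/128)·(32/3) - (-51/16) - 17 = -17/16 kN·m
Superposition: M = Σ M_i = 134377/2160 kN·m ≈ 62.211574 kN·m

M(32/3) = 134377/2160 kN·m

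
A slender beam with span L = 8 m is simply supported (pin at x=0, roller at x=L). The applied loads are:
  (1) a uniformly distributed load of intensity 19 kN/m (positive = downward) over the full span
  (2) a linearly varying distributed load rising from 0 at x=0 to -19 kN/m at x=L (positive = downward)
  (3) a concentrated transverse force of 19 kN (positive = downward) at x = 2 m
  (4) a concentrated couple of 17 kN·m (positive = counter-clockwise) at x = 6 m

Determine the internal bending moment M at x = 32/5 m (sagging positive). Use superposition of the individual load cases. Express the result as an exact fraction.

Load 1 — uniform load w=19 kN/m over full span:
  M_1 = wx(L-x)/2 = 19·(32/5)·(8-(32/5))/2 = 2432/25 kN·m
Load 2 — triangular load w₀=-19 kN/m (0→w₀ over full span):
  M_2 = w₀Lx/6 - w₀x³/(6L) = (-19)·8·(32/5)/6 - (-19)·(32/5)³/(6·8) = -7296/125 kN·m
Load 3 — point force P=19 kN at a=2 m (b=L-a=6):
  M_3 = Pa(L-x)/L  [x>a] = 19·2·(8-(32/5))/8 = 38/5 kN·m
Load 4 — applied couple M₀=17 kN·m at a=6 m (b=L-a=2):
  M_4 = M₀x/L - M₀  [x>a] = 17·(32/5)/8 - 17 = -17/5 kN·m
Superposition: M = Σ M_i = 5389/125 kN·m ≈ 43.112000 kN·m

M(32/5) = 5389/125 kN·m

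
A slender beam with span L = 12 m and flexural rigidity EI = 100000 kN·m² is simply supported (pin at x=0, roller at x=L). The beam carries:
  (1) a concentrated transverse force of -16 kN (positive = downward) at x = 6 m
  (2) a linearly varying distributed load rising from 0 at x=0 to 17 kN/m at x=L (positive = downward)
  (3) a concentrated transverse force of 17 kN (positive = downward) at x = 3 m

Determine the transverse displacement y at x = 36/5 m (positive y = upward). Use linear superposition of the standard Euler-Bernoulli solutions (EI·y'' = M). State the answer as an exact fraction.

Load 1 — point force P=-16 kN at a=6 m (b=L-a=6):
  y_1 = -Pa(L-x)(2Lx-a²-x²)/(6LEI)  [x>a] = -(-16)·6·(12-(36/5))·(2·12·(36/5)-6²-(36/5)²)/(6·12·100000) = 2124/390625 m
Load 2 — triangular load w₀=17 kN/m (0→w₀ over full span):
  y_2 = -w₀x(7L⁴-10L²x²+3x⁴)/(360LEI) = -17·(36/5)·(7·12⁴-10·12²·(36/5)²+3·(36/5)⁴)/(360·12·100000) = -1086912/48828125 m
Load 3 — point force P=17 kN at a=3 m (b=L-a=9):
  y_3 = -Pa(L-x)(2Lx-a²-x²)/(6LEI)  [x>a] = -17·3·(12-(36/5))·(2·12·(36/5)-3²-(36/5)²)/(6·12·100000) = -47583/12500000 m
Superposition: y = Σ y_i = -32233059/1562500000 m ≈ -0.020629 m

y(36/5) = -32233059/1562500000 m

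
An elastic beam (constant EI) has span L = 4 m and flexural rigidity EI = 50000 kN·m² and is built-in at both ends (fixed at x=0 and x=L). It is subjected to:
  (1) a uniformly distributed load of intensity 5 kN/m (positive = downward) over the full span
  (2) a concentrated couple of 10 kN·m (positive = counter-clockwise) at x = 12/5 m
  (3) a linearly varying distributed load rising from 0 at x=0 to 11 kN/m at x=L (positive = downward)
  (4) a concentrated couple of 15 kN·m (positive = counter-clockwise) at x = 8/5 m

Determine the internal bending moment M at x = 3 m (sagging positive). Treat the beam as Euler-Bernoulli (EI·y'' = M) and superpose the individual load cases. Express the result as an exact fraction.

Load 1 — uniform load w=5 kN/m over full span:
  M_1 = wLx/2 - wL²/12 - wx²/2 = 5·4·3/2 - 5·4²/12 - 5·3²/2 = 5/6 kN·m
Load 2 — applied couple M₀=10 kN·m at a=12/5 m (b=L-a=8/5):
  M_2 = R_Ax - M_A - M₀  [x>a] with R_A=18/5, M_A=16/5 = (18/5)·3 - (16/5) - 10 = -12/5 kN·m
Load 3 — triangular load w₀=11 kN/m (0→w₀ over full span):
  M_3 = 3w₀Lx/20 - w₀L²/30 - w₀x³/(6L) = 3·11·4·3/20 - 11·4²/30 - 11·3³/(6·4) = 187/120 kN·m
Load 4 — applied couple M₀=15 kN·m at a=8/5 m (b=L-a=12/5):
  M_4 = R_Ax - M_A - M₀  [x>a] with R_A=27/5, M_A=9/5 = (27/5)·3 - (9/5) - 15 = -3/5 kN·m
Superposition: M = Σ M_i = -73/120 kN·m ≈ -0.608333 kN·m

M(3) = -73/120 kN·m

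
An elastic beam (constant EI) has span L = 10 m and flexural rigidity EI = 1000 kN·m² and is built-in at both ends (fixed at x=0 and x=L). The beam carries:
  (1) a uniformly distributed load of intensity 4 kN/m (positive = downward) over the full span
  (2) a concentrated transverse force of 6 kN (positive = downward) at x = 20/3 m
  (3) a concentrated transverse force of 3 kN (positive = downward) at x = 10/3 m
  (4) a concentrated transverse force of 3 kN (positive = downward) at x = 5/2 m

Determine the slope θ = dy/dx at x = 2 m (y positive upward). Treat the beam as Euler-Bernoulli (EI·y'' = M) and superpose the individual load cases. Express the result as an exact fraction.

θ(2) = -3283/72000 rad

Load 1 — uniform load w=4 kN/m over full span:
  θ_1 = -wx(L-x)(L-2x)/(12EI) = -4·2·(10-2)·(10-2·2)/(12·1000) = -4/125 rad
Load 2 — point force P=6 kN at a=20/3 m (b=L-a=10/3):
  θ_2 = -Pb²x(2aL-(3a+b)x)/(2L³EI)  [x≤a] = -6·(10/3)²·2·(2·(20/3)·10-(3·(20/3)+(10/3))·2)/(2·10³·1000) = -13/2250 rad
Load 3 — point force P=3 kN at a=10/3 m (b=L-a=20/3):
  θ_3 = -Pb²x(2aL-(3a+b)x)/(2L³EI)  [x≤a] = -3·(20/3)²·2·(2·(10/3)·10-(3·(10/3)+(20/3))·2)/(2·10³·1000) = -1/225 rad
Load 4 — point force P=3 kN at a=5/2 m (b=L-a=15/2):
  θ_4 = -Pb²x(2aL-(3a+b)x)/(2L³EI)  [x≤a] = -3·(15/2)²·2·(2·(5/2)·10-(3·(5/2)+(15/2))·2)/(2·10³·1000) = -27/8000 rad
Superposition: θ = Σ θ_i = -3283/72000 rad ≈ -0.045597 rad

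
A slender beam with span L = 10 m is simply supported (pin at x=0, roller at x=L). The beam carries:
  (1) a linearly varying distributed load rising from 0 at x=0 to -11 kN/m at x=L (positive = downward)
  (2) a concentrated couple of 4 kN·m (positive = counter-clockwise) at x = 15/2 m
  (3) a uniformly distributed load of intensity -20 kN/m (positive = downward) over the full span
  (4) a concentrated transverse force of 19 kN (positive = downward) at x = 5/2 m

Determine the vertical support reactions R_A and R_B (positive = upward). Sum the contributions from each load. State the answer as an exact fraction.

Load 1 — triangular load w₀=-11 kN/m (0→w₀ over full span):
  R_A = w₀L/6 = (-11)·10/6 = -55/3 kN
  R_B = w₀L/3 = (-11)·10/3 = -110/3 kN
Load 2 — applied couple M₀=4 kN·m at a=15/2 m (b=L-a=5/2):
  R_A = M₀/L = 4/10 = 2/5 kN
  R_B = -M₀/L = -4/10 = -2/5 kN
Load 3 — uniform load w=-20 kN/m over full span:
  R_A = wL/2 = (-20)·10/2 = -100 kN
  R_B = wL/2 = (-20)·10/2 = -100 kN
Load 4 — point force P=19 kN at a=5/2 m (b=L-a=15/2):
  R_A = Pb/L = 19·(15/2)/10 = 57/4 kN
  R_B = Pa/L = 19·(5/2)/10 = 19/4 kN
Superposition: R_A = -6221/60 kN, R_B = -7939/60 kN

R_A = -6221/60 kN, R_B = -7939/60 kN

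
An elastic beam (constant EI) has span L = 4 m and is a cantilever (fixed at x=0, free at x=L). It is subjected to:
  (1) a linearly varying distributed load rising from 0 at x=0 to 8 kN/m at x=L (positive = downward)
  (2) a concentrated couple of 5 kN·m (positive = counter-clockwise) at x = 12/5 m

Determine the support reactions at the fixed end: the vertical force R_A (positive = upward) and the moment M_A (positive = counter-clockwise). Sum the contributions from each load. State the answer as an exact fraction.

R_A = 16 kN, M_A = 113/3 kN·m

Load 1 — triangular load w₀=8 kN/m (0→w₀ over full span):
  R_A = w₀L/2 = 8·4/2 = 16 kN
  M_A = w₀L²/3 = 8·4²/3 = 128/3 kN·m
Load 2 — applied couple M₀=5 kN·m at a=12/5 m (b=L-a=8/5):
  R_A = 0 kN
  M_A = -M₀ = -5 kN·m
Superposition: R_A = 16 kN, M_A = 113/3 kN·m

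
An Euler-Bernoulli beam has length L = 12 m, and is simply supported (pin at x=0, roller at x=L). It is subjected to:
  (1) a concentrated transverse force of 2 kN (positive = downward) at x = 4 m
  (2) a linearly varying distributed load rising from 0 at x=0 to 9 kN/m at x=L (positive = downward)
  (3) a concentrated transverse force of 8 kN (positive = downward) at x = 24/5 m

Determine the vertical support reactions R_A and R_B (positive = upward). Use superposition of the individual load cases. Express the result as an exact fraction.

R_A = 362/15 kN, R_B = 598/15 kN

Load 1 — point force P=2 kN at a=4 m (b=L-a=8):
  R_A = Pb/L = 2·8/12 = 4/3 kN
  R_B = Pa/L = 2·4/12 = 2/3 kN
Load 2 — triangular load w₀=9 kN/m (0→w₀ over full span):
  R_A = w₀L/6 = 9·12/6 = 18 kN
  R_B = w₀L/3 = 9·12/3 = 36 kN
Load 3 — point force P=8 kN at a=24/5 m (b=L-a=36/5):
  R_A = Pb/L = 8·(36/5)/12 = 24/5 kN
  R_B = Pa/L = 8·(24/5)/12 = 16/5 kN
Superposition: R_A = 362/15 kN, R_B = 598/15 kN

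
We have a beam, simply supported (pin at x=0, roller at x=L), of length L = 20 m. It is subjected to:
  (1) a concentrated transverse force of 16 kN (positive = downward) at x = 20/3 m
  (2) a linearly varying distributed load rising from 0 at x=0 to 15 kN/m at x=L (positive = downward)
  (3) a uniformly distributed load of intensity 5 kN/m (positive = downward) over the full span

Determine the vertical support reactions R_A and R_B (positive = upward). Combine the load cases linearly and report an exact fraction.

R_A = 332/3 kN, R_B = 466/3 kN

Load 1 — point force P=16 kN at a=20/3 m (b=L-a=40/3):
  R_A = Pb/L = 16·(40/3)/20 = 32/3 kN
  R_B = Pa/L = 16·(20/3)/20 = 16/3 kN
Load 2 — triangular load w₀=15 kN/m (0→w₀ over full span):
  R_A = w₀L/6 = 15·20/6 = 50 kN
  R_B = w₀L/3 = 15·20/3 = 100 kN
Load 3 — uniform load w=5 kN/m over full span:
  R_A = wL/2 = 5·20/2 = 50 kN
  R_B = wL/2 = 5·20/2 = 50 kN
Superposition: R_A = 332/3 kN, R_B = 466/3 kN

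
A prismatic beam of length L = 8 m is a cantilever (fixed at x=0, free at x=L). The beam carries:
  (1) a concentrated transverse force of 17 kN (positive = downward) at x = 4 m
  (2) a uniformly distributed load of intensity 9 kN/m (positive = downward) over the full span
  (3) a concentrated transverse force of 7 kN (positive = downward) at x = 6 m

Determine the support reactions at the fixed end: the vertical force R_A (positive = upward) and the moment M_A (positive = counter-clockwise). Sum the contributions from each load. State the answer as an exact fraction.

R_A = 96 kN, M_A = 398 kN·m

Load 1 — point force P=17 kN at a=4 m (b=L-a=4):
  R_A = P = 17 kN
  M_A = Pa = 17·4 = 68 kN·m
Load 2 — uniform load w=9 kN/m over full span:
  R_A = wL = 9·8 = 72 kN
  M_A = wL²/2 = 9·8²/2 = 288 kN·m
Load 3 — point force P=7 kN at a=6 m (b=L-a=2):
  R_A = P = 7 kN
  M_A = Pa = 7·6 = 42 kN·m
Superposition: R_A = 96 kN, M_A = 398 kN·m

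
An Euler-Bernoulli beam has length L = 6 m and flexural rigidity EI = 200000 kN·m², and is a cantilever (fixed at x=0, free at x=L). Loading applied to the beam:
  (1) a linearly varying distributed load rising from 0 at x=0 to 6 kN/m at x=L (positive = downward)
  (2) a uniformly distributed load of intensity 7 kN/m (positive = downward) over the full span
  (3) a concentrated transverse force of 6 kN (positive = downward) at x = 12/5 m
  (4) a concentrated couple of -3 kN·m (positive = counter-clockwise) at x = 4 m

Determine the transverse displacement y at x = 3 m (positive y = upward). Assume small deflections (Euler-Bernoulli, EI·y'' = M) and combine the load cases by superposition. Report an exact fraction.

Load 1 — triangular load w₀=6 kN/m (0→w₀ over full span):
  y_1 = (w₀Lx³/12-w₀L²x²/6-w₀x⁵/(120L))/EI = (6·6·3³/12-6·6²·3²/6-6·3⁵/(120·6))/200000 = -9801/8000000 m
Load 2 — uniform load w=7 kN/m over full span:
  y_2 = -wx²(x²-4Lx+6L²)/(24EI) = -7·3²·(3²-4·6·3+6·6²)/(24·200000) = -3213/1600000 m
Load 3 — point force P=6 kN at a=12/5 m (b=L-a=18/5):
  y_3 = -Pa²(3x-a)/(6EI)  [x>a] = -6·(12/5)²·(3·3-(12/5))/(6·200000) = -297/1562500 m
Load 4 — applied couple M₀=-3 kN·m at a=4 m (b=L-a=2):
  y_4 = M₀x²/(2EI)  [x≤a] = (-3)·3²/(2·200000) = -27/400000 m
Superposition: y = Σ y_i = -349083/100000000 m ≈ -0.003491 m

y(3) = -349083/100000000 m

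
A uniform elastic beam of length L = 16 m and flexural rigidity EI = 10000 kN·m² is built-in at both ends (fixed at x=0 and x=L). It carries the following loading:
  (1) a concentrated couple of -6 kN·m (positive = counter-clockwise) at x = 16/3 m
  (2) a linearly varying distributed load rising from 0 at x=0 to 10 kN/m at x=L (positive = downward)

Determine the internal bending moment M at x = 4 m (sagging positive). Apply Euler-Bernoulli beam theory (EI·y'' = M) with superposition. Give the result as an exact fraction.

M(4) = 2 kN·m

Load 1 — applied couple M₀=-6 kN·m at a=16/3 m (b=L-a=32/3):
  M_1 = R_Ax - M_A  [x≤a] with R_A=-1/2, M_A=0 = (-1/2)·4 - 0 = -2 kN·m
Load 2 — triangular load w₀=10 kN/m (0→w₀ over full span):
  M_2 = 3w₀Lx/20 - w₀L²/30 - w₀x³/(6L) = 3·10·16·4/20 - 10·16²/30 - 10·4³/(6·16) = 4 kN·m
Superposition: M = Σ M_i = 2 kN·m ≈ 2.000000 kN·m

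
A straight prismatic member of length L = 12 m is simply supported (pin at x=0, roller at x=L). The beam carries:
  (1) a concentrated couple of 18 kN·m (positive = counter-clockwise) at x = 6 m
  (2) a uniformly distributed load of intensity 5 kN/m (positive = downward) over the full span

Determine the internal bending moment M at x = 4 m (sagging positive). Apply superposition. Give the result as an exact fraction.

M(4) = 86 kN·m

Load 1 — applied couple M₀=18 kN·m at a=6 m (b=L-a=6):
  M_1 = M₀x/L  [x≤a] = 18·4/12 = 6 kN·m
Load 2 — uniform load w=5 kN/m over full span:
  M_2 = wx(L-x)/2 = 5·4·(12-4)/2 = 80 kN·m
Superposition: M = Σ M_i = 86 kN·m ≈ 86.000000 kN·m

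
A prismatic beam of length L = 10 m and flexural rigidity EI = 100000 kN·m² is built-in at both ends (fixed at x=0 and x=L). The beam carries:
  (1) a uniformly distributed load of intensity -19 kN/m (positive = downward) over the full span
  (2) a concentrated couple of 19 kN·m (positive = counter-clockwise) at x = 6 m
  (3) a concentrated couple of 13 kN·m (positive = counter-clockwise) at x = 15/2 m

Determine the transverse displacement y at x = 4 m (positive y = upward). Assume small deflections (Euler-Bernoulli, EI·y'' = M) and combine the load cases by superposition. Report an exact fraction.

Load 1 — uniform load w=-19 kN/m over full span:
  y_1 = -wx²(L-x)²/(24EI) = -(-19)·4²·(10-4)²/(24·100000) = 57/12500 m
Load 2 — applied couple M₀=19 kN·m at a=6 m (b=L-a=4):
  y_2 = (R_Ax³/6 - M_Ax²/2)/EI  [x≤a] with R_A=342/125, M_A=152/25 = ((342/125)·4³/6 - (152/25)·4²/2)/100000 = -76/390625 m
Load 3 — applied couple M₀=13 kN·m at a=15/2 m (b=L-a=5/2):
  y_3 = (R_Ax³/6 - M_Ax²/2)/EI  [x≤a] with R_A=117/80, M_A=65/16 = ((117/80)·4³/6 - (65/16)·4²/2)/100000 = -169/1000000 m
Superposition: y = Σ y_i = 104911/25000000 m ≈ 0.004196 m

y(4) = 104911/25000000 m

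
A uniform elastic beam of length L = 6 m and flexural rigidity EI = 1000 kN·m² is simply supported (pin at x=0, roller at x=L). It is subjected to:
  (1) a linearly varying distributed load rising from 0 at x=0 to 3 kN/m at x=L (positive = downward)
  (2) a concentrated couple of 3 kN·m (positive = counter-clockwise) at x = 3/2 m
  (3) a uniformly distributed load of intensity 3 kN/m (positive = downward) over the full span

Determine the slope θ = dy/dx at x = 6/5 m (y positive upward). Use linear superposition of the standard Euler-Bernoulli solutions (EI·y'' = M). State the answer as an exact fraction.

Load 1 — triangular load w₀=3 kN/m (0→w₀ over full span):
  θ_1 = -w₀(7L⁴-30L²x²+15x⁴)/(360LEI) = -3·(7·6⁴-30·6²·(6/5)²+15·(6/5)⁴)/(360·6·1000) = -819/78125 rad
Load 2 — applied couple M₀=3 kN·m at a=3/2 m (b=L-a=9/2):
  θ_2 = (M₀x²/(2L)+C₁)/EI  [x≤a] with C₁=M₀(3b²-L²)/(6L)=33/16 = (3·(6/5)²/(2·6)+(33/16))/1000 = 969/400000 rad
Load 3 — uniform load w=3 kN/m over full span:
  θ_3 = -w(L³-6Lx²+4x³)/(24EI) = -3·(6³-6·6·(6/5)²+4·(6/5)³)/(24·1000) = -2673/125000 rad
Superposition: θ = Σ θ_i = -294447/10000000 rad ≈ -0.029445 rad

θ(6/5) = -294447/10000000 rad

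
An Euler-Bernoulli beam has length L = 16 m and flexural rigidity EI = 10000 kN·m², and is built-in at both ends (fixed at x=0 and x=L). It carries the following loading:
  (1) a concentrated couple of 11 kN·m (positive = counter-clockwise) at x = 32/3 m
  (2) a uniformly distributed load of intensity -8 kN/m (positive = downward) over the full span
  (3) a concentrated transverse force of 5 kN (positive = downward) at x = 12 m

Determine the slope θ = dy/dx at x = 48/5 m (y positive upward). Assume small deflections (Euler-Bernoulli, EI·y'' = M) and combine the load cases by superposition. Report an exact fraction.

θ(48/5) = -969/78125 rad

Load 1 — applied couple M₀=11 kN·m at a=32/3 m (b=L-a=16/3):
  θ_1 = (R_Ax²/2 - M_Ax)/EI  [x≤a] with R_A=11/12, M_A=11/3 = ((11/12)·(48/5)²/2 - (11/3)·(48/5))/10000 = 11/15625 rad
Load 2 — uniform load w=-8 kN/m over full span:
  θ_2 = -wx(L-x)(L-2x)/(12EI) = -(-8)·(48/5)·(16-(48/5))·(16-2·(48/5))/(12·10000) = -1024/78125 rad
Load 3 — point force P=5 kN at a=12 m (b=L-a=4):
  θ_3 = -Pb²x(2aL-(3a+b)x)/(2L³EI)  [x≤a] = -5·4²·(48/5)·(2·12·16-(3·12+4)·(48/5))/(2·16³·10000) = 0 rad
Superposition: θ = Σ θ_i = -969/78125 rad ≈ -0.012403 rad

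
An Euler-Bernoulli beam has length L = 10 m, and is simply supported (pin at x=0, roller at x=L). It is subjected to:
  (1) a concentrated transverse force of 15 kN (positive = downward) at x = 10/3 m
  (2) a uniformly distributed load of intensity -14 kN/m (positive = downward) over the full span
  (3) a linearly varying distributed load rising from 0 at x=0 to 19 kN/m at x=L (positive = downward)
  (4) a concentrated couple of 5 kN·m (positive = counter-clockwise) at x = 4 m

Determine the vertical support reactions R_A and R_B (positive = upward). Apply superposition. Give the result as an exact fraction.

R_A = -167/6 kN, R_B = -13/6 kN

Load 1 — point force P=15 kN at a=10/3 m (b=L-a=20/3):
  R_A = Pb/L = 15·(20/3)/10 = 10 kN
  R_B = Pa/L = 15·(10/3)/10 = 5 kN
Load 2 — uniform load w=-14 kN/m over full span:
  R_A = wL/2 = (-14)·10/2 = -70 kN
  R_B = wL/2 = (-14)·10/2 = -70 kN
Load 3 — triangular load w₀=19 kN/m (0→w₀ over full span):
  R_A = w₀L/6 = 19·10/6 = 95/3 kN
  R_B = w₀L/3 = 19·10/3 = 190/3 kN
Load 4 — applied couple M₀=5 kN·m at a=4 m (b=L-a=6):
  R_A = M₀/L = 5/10 = 1/2 kN
  R_B = -M₀/L = -5/10 = -1/2 kN
Superposition: R_A = -167/6 kN, R_B = -13/6 kN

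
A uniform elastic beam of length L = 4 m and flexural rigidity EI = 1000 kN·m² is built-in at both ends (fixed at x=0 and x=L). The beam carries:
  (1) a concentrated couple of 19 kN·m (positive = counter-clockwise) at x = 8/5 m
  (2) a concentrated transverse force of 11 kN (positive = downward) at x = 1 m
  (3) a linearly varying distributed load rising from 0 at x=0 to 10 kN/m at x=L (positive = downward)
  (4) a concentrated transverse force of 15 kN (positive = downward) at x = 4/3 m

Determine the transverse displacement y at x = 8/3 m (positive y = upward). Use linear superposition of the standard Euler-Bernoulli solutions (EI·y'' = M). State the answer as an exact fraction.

y(8/3) = -133979/36450000 m

Load 1 — applied couple M₀=19 kN·m at a=8/5 m (b=L-a=12/5):
  y_1 = (R_Ax³/6 - M_Ax²/2 - M₀(x-a)²/2)/EI  [x>a] with R_A=171/25, M_A=57/25 = ((171/25)·(8/3)³/6 - (57/25)·(8/3)²/2 - 19·((8/3)-(8/5))²/2)/1000 = 76/28125 m
Load 2 — point force P=11 kN at a=1 m (b=L-a=3):
  y_2 = -Pa²(L-x)²(3bL-(3b+a)(L-x))/(6L³EI)  [x>a] = -11·1²·(4-(8/3))²·(3·3·4-(3·3+1)·(4-(8/3)))/(6·4³·1000) = -187/162000 m
Load 3 — triangular load w₀=10 kN/m (0→w₀ over full span):
  y_3 = -w₀x²(L-x)²(x+2L)/(120LEI) = -10·(8/3)²·(4-(8/3))²·((8/3)+2·4)/(120·4·1000) = -256/91125 m
Load 4 — point force P=15 kN at a=4/3 m (b=L-a=8/3):
  y_4 = -Pa²(L-x)²(3bL-(3b+a)(L-x))/(6L³EI)  [x>a] = -15·(4/3)²·(4-(8/3))²·(3·(8/3)·4-(3·(8/3)+(4/3))·(4-(8/3)))/(6·4³·1000) = -44/18225 m
Superposition: y = Σ y_i = -133979/36450000 m ≈ -0.003676 m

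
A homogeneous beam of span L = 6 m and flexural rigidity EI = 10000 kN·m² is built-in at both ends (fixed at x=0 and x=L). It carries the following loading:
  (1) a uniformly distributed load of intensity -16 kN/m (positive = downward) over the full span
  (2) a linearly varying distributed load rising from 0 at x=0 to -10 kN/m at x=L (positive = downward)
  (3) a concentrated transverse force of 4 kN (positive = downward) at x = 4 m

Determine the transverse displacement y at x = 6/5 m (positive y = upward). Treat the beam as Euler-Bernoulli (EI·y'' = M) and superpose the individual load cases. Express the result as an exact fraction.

y(6/5) = 15949/5859375 m

Load 1 — uniform load w=-16 kN/m over full span:
  y_1 = -wx²(L-x)²/(24EI) = -(-16)·(6/5)²·(6-(6/5))²/(24·10000) = 864/390625 m
Load 2 — triangular load w₀=-10 kN/m (0→w₀ over full span):
  y_2 = -w₀x²(L-x)²(x+2L)/(120LEI) = -(-10)·(6/5)²·(6-(6/5))²·((6/5)+2·6)/(120·6·10000) = 1188/1953125 m
Load 3 — point force P=4 kN at a=4 m (b=L-a=2):
  y_3 = -Pb²x²(3aL-(3a+b)x)/(6L³EI)  [x≤a] = -4·2²·(6/5)²·(3·4·6-(3·4+2)·(6/5))/(6·6³·10000) = -23/234375 m
Superposition: y = Σ y_i = 15949/5859375 m ≈ 0.002722 m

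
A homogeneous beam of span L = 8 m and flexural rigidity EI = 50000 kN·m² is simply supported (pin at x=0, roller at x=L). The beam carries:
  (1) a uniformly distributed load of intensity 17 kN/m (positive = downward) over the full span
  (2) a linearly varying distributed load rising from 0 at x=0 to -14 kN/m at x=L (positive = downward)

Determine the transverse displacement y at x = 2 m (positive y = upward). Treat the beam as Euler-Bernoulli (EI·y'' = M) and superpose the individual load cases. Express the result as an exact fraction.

Load 1 — uniform load w=17 kN/m over full span:
  y_1 = -wx(L³-2Lx²+x³)/(24EI) = -17·2·(8³-2·8·2²+2³)/(24·50000) = -323/25000 m
Load 2 — triangular load w₀=-14 kN/m (0→w₀ over full span):
  y_2 = -w₀x(7L⁴-10L²x²+3x⁴)/(360LEI) = -(-14)·2·(7·8⁴-10·8²·2²+3·2⁴)/(360·8·50000) = 763/150000 m
Superposition: y = Σ y_i = -47/6000 m ≈ -0.007833 m

y(2) = -47/6000 m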